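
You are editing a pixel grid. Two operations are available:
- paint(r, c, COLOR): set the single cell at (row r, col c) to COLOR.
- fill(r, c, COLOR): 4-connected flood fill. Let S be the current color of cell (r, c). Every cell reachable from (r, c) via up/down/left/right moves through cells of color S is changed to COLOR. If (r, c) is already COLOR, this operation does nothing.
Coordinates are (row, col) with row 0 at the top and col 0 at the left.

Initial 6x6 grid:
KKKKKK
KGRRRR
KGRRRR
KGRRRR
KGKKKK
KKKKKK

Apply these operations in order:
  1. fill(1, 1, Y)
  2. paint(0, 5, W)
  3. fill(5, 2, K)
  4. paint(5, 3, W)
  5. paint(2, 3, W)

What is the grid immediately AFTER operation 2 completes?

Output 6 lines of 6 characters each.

Answer: KKKKKW
KYRRRR
KYRRRR
KYRRRR
KYKKKK
KKKKKK

Derivation:
After op 1 fill(1,1,Y) [4 cells changed]:
KKKKKK
KYRRRR
KYRRRR
KYRRRR
KYKKKK
KKKKKK
After op 2 paint(0,5,W):
KKKKKW
KYRRRR
KYRRRR
KYRRRR
KYKKKK
KKKKKK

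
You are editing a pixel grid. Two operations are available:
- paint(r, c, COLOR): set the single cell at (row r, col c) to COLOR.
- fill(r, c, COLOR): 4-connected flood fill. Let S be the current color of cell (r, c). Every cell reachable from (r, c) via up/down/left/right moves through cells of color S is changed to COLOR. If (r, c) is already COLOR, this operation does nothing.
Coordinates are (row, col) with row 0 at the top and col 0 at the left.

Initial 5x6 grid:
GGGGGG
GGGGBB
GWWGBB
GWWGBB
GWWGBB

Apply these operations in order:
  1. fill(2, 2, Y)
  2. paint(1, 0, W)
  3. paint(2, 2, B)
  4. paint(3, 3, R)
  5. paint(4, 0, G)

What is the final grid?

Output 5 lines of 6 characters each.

After op 1 fill(2,2,Y) [6 cells changed]:
GGGGGG
GGGGBB
GYYGBB
GYYGBB
GYYGBB
After op 2 paint(1,0,W):
GGGGGG
WGGGBB
GYYGBB
GYYGBB
GYYGBB
After op 3 paint(2,2,B):
GGGGGG
WGGGBB
GYBGBB
GYYGBB
GYYGBB
After op 4 paint(3,3,R):
GGGGGG
WGGGBB
GYBGBB
GYYRBB
GYYGBB
After op 5 paint(4,0,G):
GGGGGG
WGGGBB
GYBGBB
GYYRBB
GYYGBB

Answer: GGGGGG
WGGGBB
GYBGBB
GYYRBB
GYYGBB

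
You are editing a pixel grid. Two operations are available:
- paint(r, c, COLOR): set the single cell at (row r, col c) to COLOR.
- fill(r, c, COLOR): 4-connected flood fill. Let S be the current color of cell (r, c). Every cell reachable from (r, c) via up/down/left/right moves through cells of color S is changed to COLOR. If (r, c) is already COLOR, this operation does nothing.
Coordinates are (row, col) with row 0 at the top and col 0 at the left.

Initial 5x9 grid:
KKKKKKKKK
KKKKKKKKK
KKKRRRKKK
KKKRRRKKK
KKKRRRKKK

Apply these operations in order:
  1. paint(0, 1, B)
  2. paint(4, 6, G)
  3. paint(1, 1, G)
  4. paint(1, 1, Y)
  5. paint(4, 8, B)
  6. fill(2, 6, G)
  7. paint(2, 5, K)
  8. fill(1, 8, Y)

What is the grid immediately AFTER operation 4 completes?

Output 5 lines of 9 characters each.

After op 1 paint(0,1,B):
KBKKKKKKK
KKKKKKKKK
KKKRRRKKK
KKKRRRKKK
KKKRRRKKK
After op 2 paint(4,6,G):
KBKKKKKKK
KKKKKKKKK
KKKRRRKKK
KKKRRRKKK
KKKRRRGKK
After op 3 paint(1,1,G):
KBKKKKKKK
KGKKKKKKK
KKKRRRKKK
KKKRRRKKK
KKKRRRGKK
After op 4 paint(1,1,Y):
KBKKKKKKK
KYKKKKKKK
KKKRRRKKK
KKKRRRKKK
KKKRRRGKK

Answer: KBKKKKKKK
KYKKKKKKK
KKKRRRKKK
KKKRRRKKK
KKKRRRGKK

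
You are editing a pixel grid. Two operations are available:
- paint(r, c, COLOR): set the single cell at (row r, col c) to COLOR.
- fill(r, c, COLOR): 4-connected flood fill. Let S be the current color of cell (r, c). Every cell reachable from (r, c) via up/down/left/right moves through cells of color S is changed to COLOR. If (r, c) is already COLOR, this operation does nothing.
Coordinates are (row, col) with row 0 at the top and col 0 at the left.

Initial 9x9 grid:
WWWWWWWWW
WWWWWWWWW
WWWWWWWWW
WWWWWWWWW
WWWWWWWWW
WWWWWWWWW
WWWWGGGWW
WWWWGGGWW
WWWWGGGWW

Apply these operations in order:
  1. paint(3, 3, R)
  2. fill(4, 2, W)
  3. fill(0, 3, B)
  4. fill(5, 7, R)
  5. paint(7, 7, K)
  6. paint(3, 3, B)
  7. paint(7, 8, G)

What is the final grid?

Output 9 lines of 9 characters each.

After op 1 paint(3,3,R):
WWWWWWWWW
WWWWWWWWW
WWWWWWWWW
WWWRWWWWW
WWWWWWWWW
WWWWWWWWW
WWWWGGGWW
WWWWGGGWW
WWWWGGGWW
After op 2 fill(4,2,W) [0 cells changed]:
WWWWWWWWW
WWWWWWWWW
WWWWWWWWW
WWWRWWWWW
WWWWWWWWW
WWWWWWWWW
WWWWGGGWW
WWWWGGGWW
WWWWGGGWW
After op 3 fill(0,3,B) [71 cells changed]:
BBBBBBBBB
BBBBBBBBB
BBBBBBBBB
BBBRBBBBB
BBBBBBBBB
BBBBBBBBB
BBBBGGGBB
BBBBGGGBB
BBBBGGGBB
After op 4 fill(5,7,R) [71 cells changed]:
RRRRRRRRR
RRRRRRRRR
RRRRRRRRR
RRRRRRRRR
RRRRRRRRR
RRRRRRRRR
RRRRGGGRR
RRRRGGGRR
RRRRGGGRR
After op 5 paint(7,7,K):
RRRRRRRRR
RRRRRRRRR
RRRRRRRRR
RRRRRRRRR
RRRRRRRRR
RRRRRRRRR
RRRRGGGRR
RRRRGGGKR
RRRRGGGRR
After op 6 paint(3,3,B):
RRRRRRRRR
RRRRRRRRR
RRRRRRRRR
RRRBRRRRR
RRRRRRRRR
RRRRRRRRR
RRRRGGGRR
RRRRGGGKR
RRRRGGGRR
After op 7 paint(7,8,G):
RRRRRRRRR
RRRRRRRRR
RRRRRRRRR
RRRBRRRRR
RRRRRRRRR
RRRRRRRRR
RRRRGGGRR
RRRRGGGKG
RRRRGGGRR

Answer: RRRRRRRRR
RRRRRRRRR
RRRRRRRRR
RRRBRRRRR
RRRRRRRRR
RRRRRRRRR
RRRRGGGRR
RRRRGGGKG
RRRRGGGRR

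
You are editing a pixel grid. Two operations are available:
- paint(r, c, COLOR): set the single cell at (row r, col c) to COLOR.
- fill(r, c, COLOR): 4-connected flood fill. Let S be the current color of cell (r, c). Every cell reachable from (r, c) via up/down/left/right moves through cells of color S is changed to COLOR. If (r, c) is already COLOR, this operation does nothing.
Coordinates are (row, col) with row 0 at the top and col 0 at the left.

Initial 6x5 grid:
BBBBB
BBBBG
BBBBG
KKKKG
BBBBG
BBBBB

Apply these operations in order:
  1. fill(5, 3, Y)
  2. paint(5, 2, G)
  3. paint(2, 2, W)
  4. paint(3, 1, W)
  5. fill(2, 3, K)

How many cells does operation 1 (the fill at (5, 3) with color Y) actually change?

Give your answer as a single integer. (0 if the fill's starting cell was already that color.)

Answer: 9

Derivation:
After op 1 fill(5,3,Y) [9 cells changed]:
BBBBB
BBBBG
BBBBG
KKKKG
YYYYG
YYYYY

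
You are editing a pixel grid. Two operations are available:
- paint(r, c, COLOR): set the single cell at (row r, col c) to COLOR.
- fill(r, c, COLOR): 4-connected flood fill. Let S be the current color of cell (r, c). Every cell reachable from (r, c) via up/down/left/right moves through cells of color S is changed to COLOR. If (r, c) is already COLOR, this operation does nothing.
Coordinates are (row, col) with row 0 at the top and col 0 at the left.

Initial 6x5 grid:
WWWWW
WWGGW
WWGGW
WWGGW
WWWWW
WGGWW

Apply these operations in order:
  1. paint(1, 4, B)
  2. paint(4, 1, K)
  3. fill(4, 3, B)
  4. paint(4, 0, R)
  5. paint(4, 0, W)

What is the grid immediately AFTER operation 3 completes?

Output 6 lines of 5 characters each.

After op 1 paint(1,4,B):
WWWWW
WWGGB
WWGGW
WWGGW
WWWWW
WGGWW
After op 2 paint(4,1,K):
WWWWW
WWGGB
WWGGW
WWGGW
WKWWW
WGGWW
After op 3 fill(4,3,B) [7 cells changed]:
WWWWW
WWGGB
WWGGB
WWGGB
WKBBB
WGGBB

Answer: WWWWW
WWGGB
WWGGB
WWGGB
WKBBB
WGGBB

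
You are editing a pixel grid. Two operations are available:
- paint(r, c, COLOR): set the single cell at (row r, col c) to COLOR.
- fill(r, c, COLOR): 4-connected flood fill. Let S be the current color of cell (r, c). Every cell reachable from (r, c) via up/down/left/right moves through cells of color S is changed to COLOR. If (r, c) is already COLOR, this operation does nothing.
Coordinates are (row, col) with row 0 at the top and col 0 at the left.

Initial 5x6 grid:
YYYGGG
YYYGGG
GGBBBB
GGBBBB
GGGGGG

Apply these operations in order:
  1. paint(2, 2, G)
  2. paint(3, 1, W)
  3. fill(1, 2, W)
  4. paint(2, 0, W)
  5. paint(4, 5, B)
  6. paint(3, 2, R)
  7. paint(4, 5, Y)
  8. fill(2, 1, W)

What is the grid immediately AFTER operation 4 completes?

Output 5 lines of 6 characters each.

Answer: WWWGGG
WWWGGG
WGGBBB
GWBBBB
GGGGGG

Derivation:
After op 1 paint(2,2,G):
YYYGGG
YYYGGG
GGGBBB
GGBBBB
GGGGGG
After op 2 paint(3,1,W):
YYYGGG
YYYGGG
GGGBBB
GWBBBB
GGGGGG
After op 3 fill(1,2,W) [6 cells changed]:
WWWGGG
WWWGGG
GGGBBB
GWBBBB
GGGGGG
After op 4 paint(2,0,W):
WWWGGG
WWWGGG
WGGBBB
GWBBBB
GGGGGG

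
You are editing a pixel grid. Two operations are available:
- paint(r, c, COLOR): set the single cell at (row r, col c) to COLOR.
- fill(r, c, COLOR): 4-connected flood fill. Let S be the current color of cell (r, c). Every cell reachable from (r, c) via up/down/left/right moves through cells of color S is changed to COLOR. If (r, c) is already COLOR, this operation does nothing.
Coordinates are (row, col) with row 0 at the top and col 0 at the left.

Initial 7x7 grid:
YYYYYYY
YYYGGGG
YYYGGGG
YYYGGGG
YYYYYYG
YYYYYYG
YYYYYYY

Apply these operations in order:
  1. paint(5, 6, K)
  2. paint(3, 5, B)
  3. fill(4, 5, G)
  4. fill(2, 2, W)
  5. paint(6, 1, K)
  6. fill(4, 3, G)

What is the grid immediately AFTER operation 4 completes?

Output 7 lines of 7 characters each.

After op 1 paint(5,6,K):
YYYYYYY
YYYGGGG
YYYGGGG
YYYGGGG
YYYYYYG
YYYYYYK
YYYYYYY
After op 2 paint(3,5,B):
YYYYYYY
YYYGGGG
YYYGGGG
YYYGGBG
YYYYYYG
YYYYYYK
YYYYYYY
After op 3 fill(4,5,G) [35 cells changed]:
GGGGGGG
GGGGGGG
GGGGGGG
GGGGGBG
GGGGGGG
GGGGGGK
GGGGGGG
After op 4 fill(2,2,W) [47 cells changed]:
WWWWWWW
WWWWWWW
WWWWWWW
WWWWWBW
WWWWWWW
WWWWWWK
WWWWWWW

Answer: WWWWWWW
WWWWWWW
WWWWWWW
WWWWWBW
WWWWWWW
WWWWWWK
WWWWWWW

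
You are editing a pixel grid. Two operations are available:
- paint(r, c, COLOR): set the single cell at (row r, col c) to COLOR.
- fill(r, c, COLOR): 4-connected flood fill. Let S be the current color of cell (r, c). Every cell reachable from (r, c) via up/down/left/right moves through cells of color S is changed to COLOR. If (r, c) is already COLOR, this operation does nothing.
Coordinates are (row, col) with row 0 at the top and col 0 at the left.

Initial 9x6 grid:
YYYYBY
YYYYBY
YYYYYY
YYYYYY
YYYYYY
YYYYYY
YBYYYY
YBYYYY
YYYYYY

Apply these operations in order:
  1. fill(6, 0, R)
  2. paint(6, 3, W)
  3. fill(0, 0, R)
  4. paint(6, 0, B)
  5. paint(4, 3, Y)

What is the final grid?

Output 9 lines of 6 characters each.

Answer: RRRRBR
RRRRBR
RRRRRR
RRRRRR
RRRYRR
RRRRRR
BBRWRR
RBRRRR
RRRRRR

Derivation:
After op 1 fill(6,0,R) [50 cells changed]:
RRRRBR
RRRRBR
RRRRRR
RRRRRR
RRRRRR
RRRRRR
RBRRRR
RBRRRR
RRRRRR
After op 2 paint(6,3,W):
RRRRBR
RRRRBR
RRRRRR
RRRRRR
RRRRRR
RRRRRR
RBRWRR
RBRRRR
RRRRRR
After op 3 fill(0,0,R) [0 cells changed]:
RRRRBR
RRRRBR
RRRRRR
RRRRRR
RRRRRR
RRRRRR
RBRWRR
RBRRRR
RRRRRR
After op 4 paint(6,0,B):
RRRRBR
RRRRBR
RRRRRR
RRRRRR
RRRRRR
RRRRRR
BBRWRR
RBRRRR
RRRRRR
After op 5 paint(4,3,Y):
RRRRBR
RRRRBR
RRRRRR
RRRRRR
RRRYRR
RRRRRR
BBRWRR
RBRRRR
RRRRRR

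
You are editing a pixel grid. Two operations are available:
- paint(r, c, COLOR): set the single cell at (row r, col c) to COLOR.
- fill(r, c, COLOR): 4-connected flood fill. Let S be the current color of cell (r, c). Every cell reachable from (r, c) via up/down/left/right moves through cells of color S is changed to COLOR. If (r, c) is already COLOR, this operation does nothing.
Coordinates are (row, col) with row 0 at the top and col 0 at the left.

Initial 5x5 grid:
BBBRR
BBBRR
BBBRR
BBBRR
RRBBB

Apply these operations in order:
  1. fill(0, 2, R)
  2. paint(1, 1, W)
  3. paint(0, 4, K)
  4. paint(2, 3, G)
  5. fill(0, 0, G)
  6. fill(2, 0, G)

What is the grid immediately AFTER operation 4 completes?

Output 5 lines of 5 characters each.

Answer: RRRRK
RWRRR
RRRGR
RRRRR
RRRRR

Derivation:
After op 1 fill(0,2,R) [15 cells changed]:
RRRRR
RRRRR
RRRRR
RRRRR
RRRRR
After op 2 paint(1,1,W):
RRRRR
RWRRR
RRRRR
RRRRR
RRRRR
After op 3 paint(0,4,K):
RRRRK
RWRRR
RRRRR
RRRRR
RRRRR
After op 4 paint(2,3,G):
RRRRK
RWRRR
RRRGR
RRRRR
RRRRR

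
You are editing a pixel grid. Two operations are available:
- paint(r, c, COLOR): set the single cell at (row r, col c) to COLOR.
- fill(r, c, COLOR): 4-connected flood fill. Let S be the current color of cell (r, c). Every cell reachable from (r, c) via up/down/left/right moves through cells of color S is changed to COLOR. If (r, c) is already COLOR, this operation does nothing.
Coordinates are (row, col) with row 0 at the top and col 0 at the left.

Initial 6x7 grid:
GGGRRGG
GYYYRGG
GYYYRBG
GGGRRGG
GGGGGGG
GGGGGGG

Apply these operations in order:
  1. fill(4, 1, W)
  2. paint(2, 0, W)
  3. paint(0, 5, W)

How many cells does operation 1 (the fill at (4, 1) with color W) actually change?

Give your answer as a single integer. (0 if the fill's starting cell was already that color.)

After op 1 fill(4,1,W) [29 cells changed]:
WWWRRWW
WYYYRWW
WYYYRBW
WWWRRWW
WWWWWWW
WWWWWWW

Answer: 29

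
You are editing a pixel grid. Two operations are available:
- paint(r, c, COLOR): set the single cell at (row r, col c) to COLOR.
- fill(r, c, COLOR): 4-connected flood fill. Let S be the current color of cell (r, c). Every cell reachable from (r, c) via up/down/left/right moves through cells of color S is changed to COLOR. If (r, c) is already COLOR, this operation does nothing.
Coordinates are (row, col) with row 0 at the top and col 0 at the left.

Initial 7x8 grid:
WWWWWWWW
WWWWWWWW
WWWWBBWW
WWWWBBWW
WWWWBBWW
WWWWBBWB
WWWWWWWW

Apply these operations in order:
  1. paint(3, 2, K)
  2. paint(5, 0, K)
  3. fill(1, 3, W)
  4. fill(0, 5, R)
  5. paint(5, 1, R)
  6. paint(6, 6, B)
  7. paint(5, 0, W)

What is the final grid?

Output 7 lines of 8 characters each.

After op 1 paint(3,2,K):
WWWWWWWW
WWWWWWWW
WWWWBBWW
WWKWBBWW
WWWWBBWW
WWWWBBWB
WWWWWWWW
After op 2 paint(5,0,K):
WWWWWWWW
WWWWWWWW
WWWWBBWW
WWKWBBWW
WWWWBBWW
KWWWBBWB
WWWWWWWW
After op 3 fill(1,3,W) [0 cells changed]:
WWWWWWWW
WWWWWWWW
WWWWBBWW
WWKWBBWW
WWWWBBWW
KWWWBBWB
WWWWWWWW
After op 4 fill(0,5,R) [45 cells changed]:
RRRRRRRR
RRRRRRRR
RRRRBBRR
RRKRBBRR
RRRRBBRR
KRRRBBRB
RRRRRRRR
After op 5 paint(5,1,R):
RRRRRRRR
RRRRRRRR
RRRRBBRR
RRKRBBRR
RRRRBBRR
KRRRBBRB
RRRRRRRR
After op 6 paint(6,6,B):
RRRRRRRR
RRRRRRRR
RRRRBBRR
RRKRBBRR
RRRRBBRR
KRRRBBRB
RRRRRRBR
After op 7 paint(5,0,W):
RRRRRRRR
RRRRRRRR
RRRRBBRR
RRKRBBRR
RRRRBBRR
WRRRBBRB
RRRRRRBR

Answer: RRRRRRRR
RRRRRRRR
RRRRBBRR
RRKRBBRR
RRRRBBRR
WRRRBBRB
RRRRRRBR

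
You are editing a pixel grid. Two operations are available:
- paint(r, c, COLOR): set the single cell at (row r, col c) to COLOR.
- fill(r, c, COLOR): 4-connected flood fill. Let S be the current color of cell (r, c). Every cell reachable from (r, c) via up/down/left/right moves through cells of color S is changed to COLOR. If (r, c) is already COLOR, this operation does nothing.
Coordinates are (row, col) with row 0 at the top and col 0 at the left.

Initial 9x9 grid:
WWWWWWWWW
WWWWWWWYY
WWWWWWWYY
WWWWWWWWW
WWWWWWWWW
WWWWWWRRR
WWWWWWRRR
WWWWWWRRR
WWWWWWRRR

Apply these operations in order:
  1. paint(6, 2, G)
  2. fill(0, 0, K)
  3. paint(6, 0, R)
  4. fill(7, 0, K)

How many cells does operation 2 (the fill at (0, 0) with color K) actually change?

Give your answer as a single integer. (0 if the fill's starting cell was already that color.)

Answer: 64

Derivation:
After op 1 paint(6,2,G):
WWWWWWWWW
WWWWWWWYY
WWWWWWWYY
WWWWWWWWW
WWWWWWWWW
WWWWWWRRR
WWGWWWRRR
WWWWWWRRR
WWWWWWRRR
After op 2 fill(0,0,K) [64 cells changed]:
KKKKKKKKK
KKKKKKKYY
KKKKKKKYY
KKKKKKKKK
KKKKKKKKK
KKKKKKRRR
KKGKKKRRR
KKKKKKRRR
KKKKKKRRR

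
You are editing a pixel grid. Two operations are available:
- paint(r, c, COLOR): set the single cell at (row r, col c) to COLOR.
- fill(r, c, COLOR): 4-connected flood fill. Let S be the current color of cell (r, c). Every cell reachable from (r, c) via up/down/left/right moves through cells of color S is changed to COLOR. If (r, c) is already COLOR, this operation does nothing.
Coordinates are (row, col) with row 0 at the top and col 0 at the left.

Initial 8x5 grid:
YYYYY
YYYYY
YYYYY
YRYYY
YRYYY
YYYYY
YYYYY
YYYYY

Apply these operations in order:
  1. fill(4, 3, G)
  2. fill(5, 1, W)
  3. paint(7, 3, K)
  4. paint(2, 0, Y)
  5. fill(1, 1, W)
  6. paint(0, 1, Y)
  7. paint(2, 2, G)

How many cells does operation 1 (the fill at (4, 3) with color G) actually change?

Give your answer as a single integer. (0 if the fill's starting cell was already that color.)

Answer: 38

Derivation:
After op 1 fill(4,3,G) [38 cells changed]:
GGGGG
GGGGG
GGGGG
GRGGG
GRGGG
GGGGG
GGGGG
GGGGG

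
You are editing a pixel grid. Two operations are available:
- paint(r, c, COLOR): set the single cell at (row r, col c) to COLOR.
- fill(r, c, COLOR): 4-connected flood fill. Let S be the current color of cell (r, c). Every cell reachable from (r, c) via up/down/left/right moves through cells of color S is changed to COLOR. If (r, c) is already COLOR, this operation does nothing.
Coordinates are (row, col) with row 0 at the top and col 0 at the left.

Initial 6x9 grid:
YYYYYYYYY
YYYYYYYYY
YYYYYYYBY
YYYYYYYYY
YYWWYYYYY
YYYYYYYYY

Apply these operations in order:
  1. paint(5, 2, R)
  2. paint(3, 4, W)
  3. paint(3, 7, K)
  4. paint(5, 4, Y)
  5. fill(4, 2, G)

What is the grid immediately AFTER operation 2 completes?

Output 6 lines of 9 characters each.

After op 1 paint(5,2,R):
YYYYYYYYY
YYYYYYYYY
YYYYYYYBY
YYYYYYYYY
YYWWYYYYY
YYRYYYYYY
After op 2 paint(3,4,W):
YYYYYYYYY
YYYYYYYYY
YYYYYYYBY
YYYYWYYYY
YYWWYYYYY
YYRYYYYYY

Answer: YYYYYYYYY
YYYYYYYYY
YYYYYYYBY
YYYYWYYYY
YYWWYYYYY
YYRYYYYYY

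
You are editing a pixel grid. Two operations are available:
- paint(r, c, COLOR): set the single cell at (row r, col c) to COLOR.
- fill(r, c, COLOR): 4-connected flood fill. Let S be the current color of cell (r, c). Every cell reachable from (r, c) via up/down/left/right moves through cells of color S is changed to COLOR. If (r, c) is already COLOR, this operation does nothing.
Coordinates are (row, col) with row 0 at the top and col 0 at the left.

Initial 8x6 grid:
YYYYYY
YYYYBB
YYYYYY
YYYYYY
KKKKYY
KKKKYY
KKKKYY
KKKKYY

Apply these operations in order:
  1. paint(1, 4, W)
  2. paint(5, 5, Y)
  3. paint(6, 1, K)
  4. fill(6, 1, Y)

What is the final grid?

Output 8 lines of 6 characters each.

Answer: YYYYYY
YYYYWB
YYYYYY
YYYYYY
YYYYYY
YYYYYY
YYYYYY
YYYYYY

Derivation:
After op 1 paint(1,4,W):
YYYYYY
YYYYWB
YYYYYY
YYYYYY
KKKKYY
KKKKYY
KKKKYY
KKKKYY
After op 2 paint(5,5,Y):
YYYYYY
YYYYWB
YYYYYY
YYYYYY
KKKKYY
KKKKYY
KKKKYY
KKKKYY
After op 3 paint(6,1,K):
YYYYYY
YYYYWB
YYYYYY
YYYYYY
KKKKYY
KKKKYY
KKKKYY
KKKKYY
After op 4 fill(6,1,Y) [16 cells changed]:
YYYYYY
YYYYWB
YYYYYY
YYYYYY
YYYYYY
YYYYYY
YYYYYY
YYYYYY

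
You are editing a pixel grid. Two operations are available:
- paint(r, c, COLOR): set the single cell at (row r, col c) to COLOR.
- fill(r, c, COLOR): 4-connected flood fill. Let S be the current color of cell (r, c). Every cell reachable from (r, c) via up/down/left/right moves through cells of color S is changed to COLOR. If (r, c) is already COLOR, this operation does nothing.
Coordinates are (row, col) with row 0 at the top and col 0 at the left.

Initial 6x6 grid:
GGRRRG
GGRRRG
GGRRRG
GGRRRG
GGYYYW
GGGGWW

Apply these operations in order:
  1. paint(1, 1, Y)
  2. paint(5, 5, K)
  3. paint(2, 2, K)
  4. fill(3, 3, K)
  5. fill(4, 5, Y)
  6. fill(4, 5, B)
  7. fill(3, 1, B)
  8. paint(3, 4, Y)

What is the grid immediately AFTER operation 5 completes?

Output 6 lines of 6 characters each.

Answer: GGKKKG
GYKKKG
GGKKKG
GGKKKG
GGYYYY
GGGGWK

Derivation:
After op 1 paint(1,1,Y):
GGRRRG
GYRRRG
GGRRRG
GGRRRG
GGYYYW
GGGGWW
After op 2 paint(5,5,K):
GGRRRG
GYRRRG
GGRRRG
GGRRRG
GGYYYW
GGGGWK
After op 3 paint(2,2,K):
GGRRRG
GYRRRG
GGKRRG
GGRRRG
GGYYYW
GGGGWK
After op 4 fill(3,3,K) [11 cells changed]:
GGKKKG
GYKKKG
GGKKKG
GGKKKG
GGYYYW
GGGGWK
After op 5 fill(4,5,Y) [1 cells changed]:
GGKKKG
GYKKKG
GGKKKG
GGKKKG
GGYYYY
GGGGWK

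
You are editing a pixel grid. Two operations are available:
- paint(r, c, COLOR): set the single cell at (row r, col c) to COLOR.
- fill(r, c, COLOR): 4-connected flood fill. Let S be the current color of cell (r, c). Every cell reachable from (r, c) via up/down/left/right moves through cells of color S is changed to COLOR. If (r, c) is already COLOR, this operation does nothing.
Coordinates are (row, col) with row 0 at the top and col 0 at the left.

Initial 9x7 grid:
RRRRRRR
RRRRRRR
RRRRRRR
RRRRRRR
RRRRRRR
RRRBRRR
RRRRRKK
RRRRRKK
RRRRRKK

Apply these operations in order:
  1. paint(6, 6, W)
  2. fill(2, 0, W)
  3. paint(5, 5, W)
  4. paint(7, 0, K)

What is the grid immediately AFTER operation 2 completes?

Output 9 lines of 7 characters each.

After op 1 paint(6,6,W):
RRRRRRR
RRRRRRR
RRRRRRR
RRRRRRR
RRRRRRR
RRRBRRR
RRRRRKW
RRRRRKK
RRRRRKK
After op 2 fill(2,0,W) [56 cells changed]:
WWWWWWW
WWWWWWW
WWWWWWW
WWWWWWW
WWWWWWW
WWWBWWW
WWWWWKW
WWWWWKK
WWWWWKK

Answer: WWWWWWW
WWWWWWW
WWWWWWW
WWWWWWW
WWWWWWW
WWWBWWW
WWWWWKW
WWWWWKK
WWWWWKK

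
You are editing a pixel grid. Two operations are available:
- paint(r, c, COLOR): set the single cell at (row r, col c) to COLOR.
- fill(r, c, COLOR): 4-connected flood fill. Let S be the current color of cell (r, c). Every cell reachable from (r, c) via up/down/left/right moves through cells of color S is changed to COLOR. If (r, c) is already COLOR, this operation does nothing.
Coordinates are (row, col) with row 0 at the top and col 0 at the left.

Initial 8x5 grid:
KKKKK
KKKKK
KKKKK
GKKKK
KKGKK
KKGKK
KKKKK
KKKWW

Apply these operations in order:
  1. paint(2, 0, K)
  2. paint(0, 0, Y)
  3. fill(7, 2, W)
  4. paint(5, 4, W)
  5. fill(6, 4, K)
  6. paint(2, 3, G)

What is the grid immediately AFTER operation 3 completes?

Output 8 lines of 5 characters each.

Answer: YWWWW
WWWWW
WWWWW
GWWWW
WWGWW
WWGWW
WWWWW
WWWWW

Derivation:
After op 1 paint(2,0,K):
KKKKK
KKKKK
KKKKK
GKKKK
KKGKK
KKGKK
KKKKK
KKKWW
After op 2 paint(0,0,Y):
YKKKK
KKKKK
KKKKK
GKKKK
KKGKK
KKGKK
KKKKK
KKKWW
After op 3 fill(7,2,W) [34 cells changed]:
YWWWW
WWWWW
WWWWW
GWWWW
WWGWW
WWGWW
WWWWW
WWWWW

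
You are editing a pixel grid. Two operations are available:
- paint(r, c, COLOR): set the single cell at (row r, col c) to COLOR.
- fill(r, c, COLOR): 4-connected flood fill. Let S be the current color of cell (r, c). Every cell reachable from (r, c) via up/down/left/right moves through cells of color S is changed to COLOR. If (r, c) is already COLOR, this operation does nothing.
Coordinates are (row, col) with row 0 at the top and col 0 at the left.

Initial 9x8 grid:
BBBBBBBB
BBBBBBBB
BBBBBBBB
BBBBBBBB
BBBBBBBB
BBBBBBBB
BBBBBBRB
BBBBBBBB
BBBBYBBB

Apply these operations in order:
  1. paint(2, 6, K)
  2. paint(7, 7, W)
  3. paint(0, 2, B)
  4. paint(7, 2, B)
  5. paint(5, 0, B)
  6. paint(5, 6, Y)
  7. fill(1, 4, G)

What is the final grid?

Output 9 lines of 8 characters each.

Answer: GGGGGGGG
GGGGGGGG
GGGGGGKG
GGGGGGGG
GGGGGGGG
GGGGGGYG
GGGGGGRG
GGGGGGGW
GGGGYGGG

Derivation:
After op 1 paint(2,6,K):
BBBBBBBB
BBBBBBBB
BBBBBBKB
BBBBBBBB
BBBBBBBB
BBBBBBBB
BBBBBBRB
BBBBBBBB
BBBBYBBB
After op 2 paint(7,7,W):
BBBBBBBB
BBBBBBBB
BBBBBBKB
BBBBBBBB
BBBBBBBB
BBBBBBBB
BBBBBBRB
BBBBBBBW
BBBBYBBB
After op 3 paint(0,2,B):
BBBBBBBB
BBBBBBBB
BBBBBBKB
BBBBBBBB
BBBBBBBB
BBBBBBBB
BBBBBBRB
BBBBBBBW
BBBBYBBB
After op 4 paint(7,2,B):
BBBBBBBB
BBBBBBBB
BBBBBBKB
BBBBBBBB
BBBBBBBB
BBBBBBBB
BBBBBBRB
BBBBBBBW
BBBBYBBB
After op 5 paint(5,0,B):
BBBBBBBB
BBBBBBBB
BBBBBBKB
BBBBBBBB
BBBBBBBB
BBBBBBBB
BBBBBBRB
BBBBBBBW
BBBBYBBB
After op 6 paint(5,6,Y):
BBBBBBBB
BBBBBBBB
BBBBBBKB
BBBBBBBB
BBBBBBBB
BBBBBBYB
BBBBBBRB
BBBBBBBW
BBBBYBBB
After op 7 fill(1,4,G) [67 cells changed]:
GGGGGGGG
GGGGGGGG
GGGGGGKG
GGGGGGGG
GGGGGGGG
GGGGGGYG
GGGGGGRG
GGGGGGGW
GGGGYGGG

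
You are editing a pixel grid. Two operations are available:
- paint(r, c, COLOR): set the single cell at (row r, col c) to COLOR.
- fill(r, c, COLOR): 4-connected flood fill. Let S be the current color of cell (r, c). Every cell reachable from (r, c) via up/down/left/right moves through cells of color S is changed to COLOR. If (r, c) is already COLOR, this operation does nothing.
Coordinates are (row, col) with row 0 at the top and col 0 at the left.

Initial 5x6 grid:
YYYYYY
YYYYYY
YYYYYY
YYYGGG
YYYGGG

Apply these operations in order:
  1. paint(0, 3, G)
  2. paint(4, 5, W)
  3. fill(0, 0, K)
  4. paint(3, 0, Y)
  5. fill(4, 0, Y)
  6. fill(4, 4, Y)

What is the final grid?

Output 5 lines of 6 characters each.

After op 1 paint(0,3,G):
YYYGYY
YYYYYY
YYYYYY
YYYGGG
YYYGGG
After op 2 paint(4,5,W):
YYYGYY
YYYYYY
YYYYYY
YYYGGG
YYYGGW
After op 3 fill(0,0,K) [23 cells changed]:
KKKGKK
KKKKKK
KKKKKK
KKKGGG
KKKGGW
After op 4 paint(3,0,Y):
KKKGKK
KKKKKK
KKKKKK
YKKGGG
KKKGGW
After op 5 fill(4,0,Y) [22 cells changed]:
YYYGYY
YYYYYY
YYYYYY
YYYGGG
YYYGGW
After op 6 fill(4,4,Y) [5 cells changed]:
YYYGYY
YYYYYY
YYYYYY
YYYYYY
YYYYYW

Answer: YYYGYY
YYYYYY
YYYYYY
YYYYYY
YYYYYW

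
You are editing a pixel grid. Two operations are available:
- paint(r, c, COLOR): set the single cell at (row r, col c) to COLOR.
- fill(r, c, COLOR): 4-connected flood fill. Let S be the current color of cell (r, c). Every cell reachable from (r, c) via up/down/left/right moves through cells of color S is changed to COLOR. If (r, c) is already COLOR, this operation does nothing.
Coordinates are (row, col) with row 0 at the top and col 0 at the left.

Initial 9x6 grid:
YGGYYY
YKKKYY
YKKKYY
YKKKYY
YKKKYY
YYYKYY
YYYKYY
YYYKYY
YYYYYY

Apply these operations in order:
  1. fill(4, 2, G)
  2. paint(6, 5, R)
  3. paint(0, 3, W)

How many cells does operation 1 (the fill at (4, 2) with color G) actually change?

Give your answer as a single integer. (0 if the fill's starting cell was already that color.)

After op 1 fill(4,2,G) [15 cells changed]:
YGGYYY
YGGGYY
YGGGYY
YGGGYY
YGGGYY
YYYGYY
YYYGYY
YYYGYY
YYYYYY

Answer: 15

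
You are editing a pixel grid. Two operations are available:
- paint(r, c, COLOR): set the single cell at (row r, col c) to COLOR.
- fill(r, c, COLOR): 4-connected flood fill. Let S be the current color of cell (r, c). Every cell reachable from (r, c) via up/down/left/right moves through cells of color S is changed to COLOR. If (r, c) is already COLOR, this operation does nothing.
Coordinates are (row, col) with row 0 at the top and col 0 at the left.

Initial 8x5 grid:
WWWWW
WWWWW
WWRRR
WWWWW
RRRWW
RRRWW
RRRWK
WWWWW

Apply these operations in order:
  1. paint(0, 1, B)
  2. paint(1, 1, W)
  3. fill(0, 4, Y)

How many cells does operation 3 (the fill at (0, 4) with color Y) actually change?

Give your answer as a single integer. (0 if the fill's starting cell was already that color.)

Answer: 26

Derivation:
After op 1 paint(0,1,B):
WBWWW
WWWWW
WWRRR
WWWWW
RRRWW
RRRWW
RRRWK
WWWWW
After op 2 paint(1,1,W):
WBWWW
WWWWW
WWRRR
WWWWW
RRRWW
RRRWW
RRRWK
WWWWW
After op 3 fill(0,4,Y) [26 cells changed]:
YBYYY
YYYYY
YYRRR
YYYYY
RRRYY
RRRYY
RRRYK
YYYYY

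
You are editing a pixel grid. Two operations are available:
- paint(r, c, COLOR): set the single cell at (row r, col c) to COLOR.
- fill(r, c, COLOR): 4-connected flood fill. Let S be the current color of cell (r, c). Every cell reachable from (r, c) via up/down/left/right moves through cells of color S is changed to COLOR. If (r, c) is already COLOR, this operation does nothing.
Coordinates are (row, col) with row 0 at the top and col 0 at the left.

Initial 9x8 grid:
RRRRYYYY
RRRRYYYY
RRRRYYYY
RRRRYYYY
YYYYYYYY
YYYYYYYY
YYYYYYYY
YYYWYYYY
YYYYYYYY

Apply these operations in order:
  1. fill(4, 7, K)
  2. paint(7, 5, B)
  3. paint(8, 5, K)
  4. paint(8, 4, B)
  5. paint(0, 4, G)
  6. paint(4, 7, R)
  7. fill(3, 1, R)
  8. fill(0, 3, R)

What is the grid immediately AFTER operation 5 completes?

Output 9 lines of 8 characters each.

After op 1 fill(4,7,K) [55 cells changed]:
RRRRKKKK
RRRRKKKK
RRRRKKKK
RRRRKKKK
KKKKKKKK
KKKKKKKK
KKKKKKKK
KKKWKKKK
KKKKKKKK
After op 2 paint(7,5,B):
RRRRKKKK
RRRRKKKK
RRRRKKKK
RRRRKKKK
KKKKKKKK
KKKKKKKK
KKKKKKKK
KKKWKBKK
KKKKKKKK
After op 3 paint(8,5,K):
RRRRKKKK
RRRRKKKK
RRRRKKKK
RRRRKKKK
KKKKKKKK
KKKKKKKK
KKKKKKKK
KKKWKBKK
KKKKKKKK
After op 4 paint(8,4,B):
RRRRKKKK
RRRRKKKK
RRRRKKKK
RRRRKKKK
KKKKKKKK
KKKKKKKK
KKKKKKKK
KKKWKBKK
KKKKBKKK
After op 5 paint(0,4,G):
RRRRGKKK
RRRRKKKK
RRRRKKKK
RRRRKKKK
KKKKKKKK
KKKKKKKK
KKKKKKKK
KKKWKBKK
KKKKBKKK

Answer: RRRRGKKK
RRRRKKKK
RRRRKKKK
RRRRKKKK
KKKKKKKK
KKKKKKKK
KKKKKKKK
KKKWKBKK
KKKKBKKK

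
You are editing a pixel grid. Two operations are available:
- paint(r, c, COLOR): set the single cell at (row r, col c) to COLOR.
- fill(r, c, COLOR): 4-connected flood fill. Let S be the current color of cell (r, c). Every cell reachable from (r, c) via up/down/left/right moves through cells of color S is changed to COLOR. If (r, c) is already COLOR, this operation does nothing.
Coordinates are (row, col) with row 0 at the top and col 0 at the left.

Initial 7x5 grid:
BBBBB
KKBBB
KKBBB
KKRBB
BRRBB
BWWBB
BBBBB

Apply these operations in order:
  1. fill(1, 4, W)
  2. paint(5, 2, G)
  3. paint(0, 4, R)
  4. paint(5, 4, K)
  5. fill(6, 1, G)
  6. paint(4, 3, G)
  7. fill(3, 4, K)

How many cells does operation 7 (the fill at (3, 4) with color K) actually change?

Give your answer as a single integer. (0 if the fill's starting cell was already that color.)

Answer: 24

Derivation:
After op 1 fill(1,4,W) [24 cells changed]:
WWWWW
KKWWW
KKWWW
KKRWW
WRRWW
WWWWW
WWWWW
After op 2 paint(5,2,G):
WWWWW
KKWWW
KKWWW
KKRWW
WRRWW
WWGWW
WWWWW
After op 3 paint(0,4,R):
WWWWR
KKWWW
KKWWW
KKRWW
WRRWW
WWGWW
WWWWW
After op 4 paint(5,4,K):
WWWWR
KKWWW
KKWWW
KKRWW
WRRWW
WWGWK
WWWWW
After op 5 fill(6,1,G) [23 cells changed]:
GGGGR
KKGGG
KKGGG
KKRGG
GRRGG
GGGGK
GGGGG
After op 6 paint(4,3,G):
GGGGR
KKGGG
KKGGG
KKRGG
GRRGG
GGGGK
GGGGG
After op 7 fill(3,4,K) [24 cells changed]:
KKKKR
KKKKK
KKKKK
KKRKK
KRRKK
KKKKK
KKKKK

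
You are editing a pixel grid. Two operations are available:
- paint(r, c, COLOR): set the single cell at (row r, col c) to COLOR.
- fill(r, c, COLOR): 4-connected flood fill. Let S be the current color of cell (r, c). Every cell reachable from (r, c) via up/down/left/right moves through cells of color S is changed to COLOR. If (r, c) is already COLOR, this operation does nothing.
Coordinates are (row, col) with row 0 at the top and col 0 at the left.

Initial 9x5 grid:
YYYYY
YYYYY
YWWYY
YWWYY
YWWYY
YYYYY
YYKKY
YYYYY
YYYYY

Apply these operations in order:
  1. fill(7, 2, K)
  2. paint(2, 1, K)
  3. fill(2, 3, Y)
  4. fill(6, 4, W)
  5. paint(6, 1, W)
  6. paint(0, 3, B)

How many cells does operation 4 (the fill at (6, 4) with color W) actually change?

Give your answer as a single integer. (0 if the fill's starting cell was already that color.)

Answer: 40

Derivation:
After op 1 fill(7,2,K) [37 cells changed]:
KKKKK
KKKKK
KWWKK
KWWKK
KWWKK
KKKKK
KKKKK
KKKKK
KKKKK
After op 2 paint(2,1,K):
KKKKK
KKKKK
KKWKK
KWWKK
KWWKK
KKKKK
KKKKK
KKKKK
KKKKK
After op 3 fill(2,3,Y) [40 cells changed]:
YYYYY
YYYYY
YYWYY
YWWYY
YWWYY
YYYYY
YYYYY
YYYYY
YYYYY
After op 4 fill(6,4,W) [40 cells changed]:
WWWWW
WWWWW
WWWWW
WWWWW
WWWWW
WWWWW
WWWWW
WWWWW
WWWWW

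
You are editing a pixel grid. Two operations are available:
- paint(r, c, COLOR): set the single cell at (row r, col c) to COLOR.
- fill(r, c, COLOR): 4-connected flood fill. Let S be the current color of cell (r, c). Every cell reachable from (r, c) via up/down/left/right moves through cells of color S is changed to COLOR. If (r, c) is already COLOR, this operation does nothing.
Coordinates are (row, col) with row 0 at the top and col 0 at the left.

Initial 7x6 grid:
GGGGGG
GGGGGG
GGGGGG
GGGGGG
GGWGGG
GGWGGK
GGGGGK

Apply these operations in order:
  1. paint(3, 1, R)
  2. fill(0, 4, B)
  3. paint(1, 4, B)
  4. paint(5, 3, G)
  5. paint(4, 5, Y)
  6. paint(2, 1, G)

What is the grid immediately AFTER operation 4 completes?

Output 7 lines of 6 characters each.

After op 1 paint(3,1,R):
GGGGGG
GGGGGG
GGGGGG
GRGGGG
GGWGGG
GGWGGK
GGGGGK
After op 2 fill(0,4,B) [37 cells changed]:
BBBBBB
BBBBBB
BBBBBB
BRBBBB
BBWBBB
BBWBBK
BBBBBK
After op 3 paint(1,4,B):
BBBBBB
BBBBBB
BBBBBB
BRBBBB
BBWBBB
BBWBBK
BBBBBK
After op 4 paint(5,3,G):
BBBBBB
BBBBBB
BBBBBB
BRBBBB
BBWBBB
BBWGBK
BBBBBK

Answer: BBBBBB
BBBBBB
BBBBBB
BRBBBB
BBWBBB
BBWGBK
BBBBBK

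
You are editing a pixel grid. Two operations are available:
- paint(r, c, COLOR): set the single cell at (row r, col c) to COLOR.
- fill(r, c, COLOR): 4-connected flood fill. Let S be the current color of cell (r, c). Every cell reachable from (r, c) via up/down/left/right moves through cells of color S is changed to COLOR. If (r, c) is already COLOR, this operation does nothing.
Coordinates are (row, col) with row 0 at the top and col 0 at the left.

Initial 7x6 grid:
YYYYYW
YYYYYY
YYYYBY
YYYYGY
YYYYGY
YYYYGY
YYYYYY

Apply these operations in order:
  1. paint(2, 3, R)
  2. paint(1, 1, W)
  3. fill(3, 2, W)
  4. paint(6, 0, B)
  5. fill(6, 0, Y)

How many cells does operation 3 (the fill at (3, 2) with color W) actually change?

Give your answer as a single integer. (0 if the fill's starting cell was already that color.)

Answer: 35

Derivation:
After op 1 paint(2,3,R):
YYYYYW
YYYYYY
YYYRBY
YYYYGY
YYYYGY
YYYYGY
YYYYYY
After op 2 paint(1,1,W):
YYYYYW
YWYYYY
YYYRBY
YYYYGY
YYYYGY
YYYYGY
YYYYYY
After op 3 fill(3,2,W) [35 cells changed]:
WWWWWW
WWWWWW
WWWRBW
WWWWGW
WWWWGW
WWWWGW
WWWWWW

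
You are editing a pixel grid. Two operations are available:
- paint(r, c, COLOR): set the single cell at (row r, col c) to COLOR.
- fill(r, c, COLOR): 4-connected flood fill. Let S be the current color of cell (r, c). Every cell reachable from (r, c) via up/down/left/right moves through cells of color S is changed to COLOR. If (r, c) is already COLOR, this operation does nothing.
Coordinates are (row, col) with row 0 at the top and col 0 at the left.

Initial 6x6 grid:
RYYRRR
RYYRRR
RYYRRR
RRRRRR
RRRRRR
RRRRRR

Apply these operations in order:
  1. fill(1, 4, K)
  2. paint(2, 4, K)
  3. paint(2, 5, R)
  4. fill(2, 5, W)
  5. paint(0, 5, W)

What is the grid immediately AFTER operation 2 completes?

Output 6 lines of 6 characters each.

Answer: KYYKKK
KYYKKK
KYYKKK
KKKKKK
KKKKKK
KKKKKK

Derivation:
After op 1 fill(1,4,K) [30 cells changed]:
KYYKKK
KYYKKK
KYYKKK
KKKKKK
KKKKKK
KKKKKK
After op 2 paint(2,4,K):
KYYKKK
KYYKKK
KYYKKK
KKKKKK
KKKKKK
KKKKKK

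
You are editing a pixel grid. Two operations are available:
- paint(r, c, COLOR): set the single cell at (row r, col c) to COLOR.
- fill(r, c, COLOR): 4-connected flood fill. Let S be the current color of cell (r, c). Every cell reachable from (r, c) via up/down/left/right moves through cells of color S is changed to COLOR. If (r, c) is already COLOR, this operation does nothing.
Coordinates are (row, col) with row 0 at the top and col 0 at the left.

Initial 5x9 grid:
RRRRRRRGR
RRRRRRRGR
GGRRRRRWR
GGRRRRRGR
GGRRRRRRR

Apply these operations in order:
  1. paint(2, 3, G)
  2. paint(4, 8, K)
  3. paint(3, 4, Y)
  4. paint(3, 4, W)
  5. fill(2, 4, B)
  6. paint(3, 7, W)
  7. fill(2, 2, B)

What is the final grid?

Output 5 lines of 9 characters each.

After op 1 paint(2,3,G):
RRRRRRRGR
RRRRRRRGR
GGRGRRRWR
GGRRRRRGR
GGRRRRRRR
After op 2 paint(4,8,K):
RRRRRRRGR
RRRRRRRGR
GGRGRRRWR
GGRRRRRGR
GGRRRRRRK
After op 3 paint(3,4,Y):
RRRRRRRGR
RRRRRRRGR
GGRGRRRWR
GGRRYRRGR
GGRRRRRRK
After op 4 paint(3,4,W):
RRRRRRRGR
RRRRRRRGR
GGRGRRRWR
GGRRWRRGR
GGRRRRRRK
After op 5 fill(2,4,B) [28 cells changed]:
BBBBBBBGR
BBBBBBBGR
GGBGBBBWR
GGBBWBBGR
GGBBBBBBK
After op 6 paint(3,7,W):
BBBBBBBGR
BBBBBBBGR
GGBGBBBWR
GGBBWBBWR
GGBBBBBBK
After op 7 fill(2,2,B) [0 cells changed]:
BBBBBBBGR
BBBBBBBGR
GGBGBBBWR
GGBBWBBWR
GGBBBBBBK

Answer: BBBBBBBGR
BBBBBBBGR
GGBGBBBWR
GGBBWBBWR
GGBBBBBBK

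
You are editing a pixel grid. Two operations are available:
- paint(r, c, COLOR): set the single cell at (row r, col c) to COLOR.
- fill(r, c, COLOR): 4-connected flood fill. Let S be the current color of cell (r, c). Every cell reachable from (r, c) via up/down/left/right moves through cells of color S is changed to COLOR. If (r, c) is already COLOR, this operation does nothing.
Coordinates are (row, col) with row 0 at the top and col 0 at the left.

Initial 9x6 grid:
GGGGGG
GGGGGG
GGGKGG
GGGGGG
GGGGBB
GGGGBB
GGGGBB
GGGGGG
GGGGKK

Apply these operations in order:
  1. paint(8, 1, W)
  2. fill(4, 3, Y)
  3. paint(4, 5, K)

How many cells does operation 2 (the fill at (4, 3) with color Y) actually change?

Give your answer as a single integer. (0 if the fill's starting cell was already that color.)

After op 1 paint(8,1,W):
GGGGGG
GGGGGG
GGGKGG
GGGGGG
GGGGBB
GGGGBB
GGGGBB
GGGGGG
GWGGKK
After op 2 fill(4,3,Y) [44 cells changed]:
YYYYYY
YYYYYY
YYYKYY
YYYYYY
YYYYBB
YYYYBB
YYYYBB
YYYYYY
YWYYKK

Answer: 44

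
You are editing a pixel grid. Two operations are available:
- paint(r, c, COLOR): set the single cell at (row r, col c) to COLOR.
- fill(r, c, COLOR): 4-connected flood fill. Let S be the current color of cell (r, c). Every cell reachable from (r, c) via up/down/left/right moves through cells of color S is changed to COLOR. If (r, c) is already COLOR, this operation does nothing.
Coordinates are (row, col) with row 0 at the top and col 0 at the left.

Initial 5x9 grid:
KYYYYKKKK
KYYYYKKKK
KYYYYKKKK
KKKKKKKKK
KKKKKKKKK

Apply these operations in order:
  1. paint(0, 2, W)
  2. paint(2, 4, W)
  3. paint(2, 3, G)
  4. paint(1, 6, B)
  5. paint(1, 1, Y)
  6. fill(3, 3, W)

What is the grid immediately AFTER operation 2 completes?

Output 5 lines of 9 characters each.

Answer: KYWYYKKKK
KYYYYKKKK
KYYYWKKKK
KKKKKKKKK
KKKKKKKKK

Derivation:
After op 1 paint(0,2,W):
KYWYYKKKK
KYYYYKKKK
KYYYYKKKK
KKKKKKKKK
KKKKKKKKK
After op 2 paint(2,4,W):
KYWYYKKKK
KYYYYKKKK
KYYYWKKKK
KKKKKKKKK
KKKKKKKKK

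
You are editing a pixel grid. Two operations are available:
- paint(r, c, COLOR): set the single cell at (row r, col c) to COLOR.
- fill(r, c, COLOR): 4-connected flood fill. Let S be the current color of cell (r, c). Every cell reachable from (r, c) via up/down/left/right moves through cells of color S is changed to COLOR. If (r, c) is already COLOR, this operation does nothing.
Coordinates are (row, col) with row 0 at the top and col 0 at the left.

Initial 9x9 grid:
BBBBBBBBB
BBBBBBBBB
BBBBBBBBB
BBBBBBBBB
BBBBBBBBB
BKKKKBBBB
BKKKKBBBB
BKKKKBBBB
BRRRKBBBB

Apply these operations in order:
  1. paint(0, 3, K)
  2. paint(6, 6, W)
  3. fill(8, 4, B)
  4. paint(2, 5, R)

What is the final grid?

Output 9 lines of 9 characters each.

After op 1 paint(0,3,K):
BBBKBBBBB
BBBBBBBBB
BBBBBBBBB
BBBBBBBBB
BBBBBBBBB
BKKKKBBBB
BKKKKBBBB
BKKKKBBBB
BRRRKBBBB
After op 2 paint(6,6,W):
BBBKBBBBB
BBBBBBBBB
BBBBBBBBB
BBBBBBBBB
BBBBBBBBB
BKKKKBBBB
BKKKKBWBB
BKKKKBBBB
BRRRKBBBB
After op 3 fill(8,4,B) [13 cells changed]:
BBBKBBBBB
BBBBBBBBB
BBBBBBBBB
BBBBBBBBB
BBBBBBBBB
BBBBBBBBB
BBBBBBWBB
BBBBBBBBB
BRRRBBBBB
After op 4 paint(2,5,R):
BBBKBBBBB
BBBBBBBBB
BBBBBRBBB
BBBBBBBBB
BBBBBBBBB
BBBBBBBBB
BBBBBBWBB
BBBBBBBBB
BRRRBBBBB

Answer: BBBKBBBBB
BBBBBBBBB
BBBBBRBBB
BBBBBBBBB
BBBBBBBBB
BBBBBBBBB
BBBBBBWBB
BBBBBBBBB
BRRRBBBBB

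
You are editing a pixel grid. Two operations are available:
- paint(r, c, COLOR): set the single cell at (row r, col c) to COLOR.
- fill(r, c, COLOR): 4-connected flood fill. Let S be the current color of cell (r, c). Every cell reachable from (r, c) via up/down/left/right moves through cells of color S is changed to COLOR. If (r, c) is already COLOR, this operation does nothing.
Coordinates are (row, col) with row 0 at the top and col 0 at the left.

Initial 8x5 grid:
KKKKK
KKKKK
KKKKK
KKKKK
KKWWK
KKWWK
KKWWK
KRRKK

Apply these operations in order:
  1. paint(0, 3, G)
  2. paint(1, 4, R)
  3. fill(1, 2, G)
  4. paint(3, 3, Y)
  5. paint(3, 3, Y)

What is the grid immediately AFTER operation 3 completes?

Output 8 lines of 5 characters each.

Answer: GGGGK
GGGGR
GGGGG
GGGGG
GGWWG
GGWWG
GGWWG
GRRGG

Derivation:
After op 1 paint(0,3,G):
KKKGK
KKKKK
KKKKK
KKKKK
KKWWK
KKWWK
KKWWK
KRRKK
After op 2 paint(1,4,R):
KKKGK
KKKKR
KKKKK
KKKKK
KKWWK
KKWWK
KKWWK
KRRKK
After op 3 fill(1,2,G) [29 cells changed]:
GGGGK
GGGGR
GGGGG
GGGGG
GGWWG
GGWWG
GGWWG
GRRGG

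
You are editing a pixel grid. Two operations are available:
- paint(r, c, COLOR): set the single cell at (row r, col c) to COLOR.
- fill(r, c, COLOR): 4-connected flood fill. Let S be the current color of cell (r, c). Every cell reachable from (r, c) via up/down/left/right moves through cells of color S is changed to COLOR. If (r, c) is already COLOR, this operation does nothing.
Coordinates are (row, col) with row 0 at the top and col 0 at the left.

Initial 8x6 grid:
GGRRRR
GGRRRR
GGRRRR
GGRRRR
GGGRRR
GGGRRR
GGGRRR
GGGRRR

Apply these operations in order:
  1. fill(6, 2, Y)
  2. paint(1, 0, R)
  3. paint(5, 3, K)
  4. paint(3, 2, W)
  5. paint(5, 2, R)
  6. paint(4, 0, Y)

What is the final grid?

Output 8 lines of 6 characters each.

Answer: YYRRRR
RYRRRR
YYRRRR
YYWRRR
YYYRRR
YYRKRR
YYYRRR
YYYRRR

Derivation:
After op 1 fill(6,2,Y) [20 cells changed]:
YYRRRR
YYRRRR
YYRRRR
YYRRRR
YYYRRR
YYYRRR
YYYRRR
YYYRRR
After op 2 paint(1,0,R):
YYRRRR
RYRRRR
YYRRRR
YYRRRR
YYYRRR
YYYRRR
YYYRRR
YYYRRR
After op 3 paint(5,3,K):
YYRRRR
RYRRRR
YYRRRR
YYRRRR
YYYRRR
YYYKRR
YYYRRR
YYYRRR
After op 4 paint(3,2,W):
YYRRRR
RYRRRR
YYRRRR
YYWRRR
YYYRRR
YYYKRR
YYYRRR
YYYRRR
After op 5 paint(5,2,R):
YYRRRR
RYRRRR
YYRRRR
YYWRRR
YYYRRR
YYRKRR
YYYRRR
YYYRRR
After op 6 paint(4,0,Y):
YYRRRR
RYRRRR
YYRRRR
YYWRRR
YYYRRR
YYRKRR
YYYRRR
YYYRRR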